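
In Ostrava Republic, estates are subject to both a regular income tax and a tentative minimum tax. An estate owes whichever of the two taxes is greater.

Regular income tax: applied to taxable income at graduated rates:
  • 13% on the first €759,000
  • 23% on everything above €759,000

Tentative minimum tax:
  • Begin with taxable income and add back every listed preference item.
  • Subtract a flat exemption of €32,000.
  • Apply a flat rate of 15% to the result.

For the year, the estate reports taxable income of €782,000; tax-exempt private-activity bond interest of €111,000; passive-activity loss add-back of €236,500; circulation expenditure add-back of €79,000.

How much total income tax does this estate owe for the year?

€176,475

Tentative minimum tax:
  Adjusted income: €782,000 + €111,000 + €236,500 + €79,000 = €1,208,500
  Less exemption €32,000 → base €1,176,500
  €1,176,500 × 15% = €176,475

Regular income tax:
  €759,000 × 13% = €98,670
  €23,000 × 23% = €5,290
  → €103,960

€176,475 > €103,960, so the tentative minimum tax is the binding amount.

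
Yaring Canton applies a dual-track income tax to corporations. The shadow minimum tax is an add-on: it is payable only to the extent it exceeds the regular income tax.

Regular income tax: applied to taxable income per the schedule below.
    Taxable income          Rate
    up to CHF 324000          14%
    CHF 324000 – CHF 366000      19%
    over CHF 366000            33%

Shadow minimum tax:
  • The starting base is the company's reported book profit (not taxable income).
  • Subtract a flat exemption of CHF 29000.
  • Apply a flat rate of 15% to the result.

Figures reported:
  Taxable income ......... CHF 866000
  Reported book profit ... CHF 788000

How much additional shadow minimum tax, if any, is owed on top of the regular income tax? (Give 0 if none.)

CHF 0

Regular income tax:
  CHF 324000 × 14% = CHF 45360
  CHF 42000 × 19% = CHF 7980
  CHF 500000 × 33% = CHF 165000
  → CHF 218340

Shadow minimum tax:
  Base (reported book profit): CHF 788000
  Less exemption CHF 29000 → base CHF 759000
  CHF 759000 × 15% = CHF 113850

CHF 113850 ≤ CHF 218340, so no add-on is due.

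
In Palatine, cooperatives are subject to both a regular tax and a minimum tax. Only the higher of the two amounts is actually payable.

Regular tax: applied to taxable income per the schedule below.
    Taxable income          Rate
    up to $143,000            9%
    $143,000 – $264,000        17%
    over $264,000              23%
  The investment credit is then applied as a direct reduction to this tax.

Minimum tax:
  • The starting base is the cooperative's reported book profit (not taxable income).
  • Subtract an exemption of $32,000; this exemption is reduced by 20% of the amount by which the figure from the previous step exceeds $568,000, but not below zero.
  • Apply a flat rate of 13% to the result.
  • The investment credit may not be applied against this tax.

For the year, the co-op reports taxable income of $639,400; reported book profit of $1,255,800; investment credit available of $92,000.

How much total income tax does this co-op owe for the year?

Regular tax:
  $143,000 × 9% = $12,870
  $121,000 × 17% = $20,570
  $375,400 × 23% = $86,342
  → $119,782
  Less investment credit $92,000 → $27,782

Minimum tax:
  Base (reported book profit): $1,255,800
  Exemption: 20% × ($1,255,800 − $568,000) = $137,560 ≥ $32,000, so the exemption is fully phased out
  Base: $1,255,800 − $0 = $1,255,800
  $1,255,800 × 13% = $163,254

$163,254 > $27,782, so the minimum tax is the binding amount.

$163,254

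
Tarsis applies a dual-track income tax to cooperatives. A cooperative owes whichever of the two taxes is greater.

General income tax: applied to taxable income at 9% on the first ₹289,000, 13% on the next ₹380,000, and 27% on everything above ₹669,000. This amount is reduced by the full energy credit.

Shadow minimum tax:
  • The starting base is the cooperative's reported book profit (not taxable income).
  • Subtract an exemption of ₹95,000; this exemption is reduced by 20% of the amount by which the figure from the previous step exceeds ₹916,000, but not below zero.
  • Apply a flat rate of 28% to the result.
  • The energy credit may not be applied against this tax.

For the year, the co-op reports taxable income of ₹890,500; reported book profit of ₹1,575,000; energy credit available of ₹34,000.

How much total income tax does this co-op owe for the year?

Shadow minimum tax:
  Base (reported book profit): ₹1,575,000
  Exemption: 20% × (₹1,575,000 − ₹916,000) = ₹131,800 ≥ ₹95,000, so the exemption is fully phased out
  Base: ₹1,575,000 − ₹0 = ₹1,575,000
  ₹1,575,000 × 28% = ₹441,000

General income tax:
  ₹289,000 × 9% = ₹26,010
  ₹380,000 × 13% = ₹49,400
  ₹221,500 × 27% = ₹59,805
  → ₹135,215
  Less energy credit ₹34,000 → ₹101,215

₹441,000 > ₹101,215, so the shadow minimum tax is the binding amount.

₹441,000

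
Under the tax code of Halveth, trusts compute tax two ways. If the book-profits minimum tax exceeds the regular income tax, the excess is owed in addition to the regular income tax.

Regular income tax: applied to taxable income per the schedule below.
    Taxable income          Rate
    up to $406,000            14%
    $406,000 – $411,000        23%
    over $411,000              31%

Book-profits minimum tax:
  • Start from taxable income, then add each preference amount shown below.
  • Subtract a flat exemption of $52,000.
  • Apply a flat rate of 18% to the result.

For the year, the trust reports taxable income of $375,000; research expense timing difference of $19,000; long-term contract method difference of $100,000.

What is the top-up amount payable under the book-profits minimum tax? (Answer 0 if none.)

Regular income tax:
  $375,000 × 14% = $52,500

Book-profits minimum tax:
  Adjusted income: $375,000 + $19,000 + $100,000 = $494,000
  Less exemption $52,000 → base $442,000
  $442,000 × 18% = $79,560

Excess of book-profits minimum tax over regular income tax: $79,560 − $52,500 = $27,060.

$27,060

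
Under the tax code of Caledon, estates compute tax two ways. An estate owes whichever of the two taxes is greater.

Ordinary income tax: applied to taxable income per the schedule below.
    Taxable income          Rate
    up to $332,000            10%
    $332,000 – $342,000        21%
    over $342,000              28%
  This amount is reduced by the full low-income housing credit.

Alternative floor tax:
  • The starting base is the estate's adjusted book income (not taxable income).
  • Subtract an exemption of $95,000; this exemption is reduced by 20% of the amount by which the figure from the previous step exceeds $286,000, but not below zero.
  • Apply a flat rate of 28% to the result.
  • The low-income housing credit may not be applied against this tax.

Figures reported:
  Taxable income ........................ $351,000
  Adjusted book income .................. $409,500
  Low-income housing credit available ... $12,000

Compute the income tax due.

$94,976

Ordinary income tax:
  $332,000 × 10% = $33,200
  $10,000 × 21% = $2,100
  $9,000 × 28% = $2,520
  → $37,820
  Less low-income housing credit $12,000 → $25,820

Alternative floor tax:
  Base (adjusted book income): $409,500
  Exemption: $95,000 − 20% × ($409,500 − $286,000) = $95,000 − $24,700 = $70,300
  Base: $409,500 − $70,300 = $339,200
  $339,200 × 28% = $94,976

$94,976 > $25,820, so the alternative floor tax is the binding amount.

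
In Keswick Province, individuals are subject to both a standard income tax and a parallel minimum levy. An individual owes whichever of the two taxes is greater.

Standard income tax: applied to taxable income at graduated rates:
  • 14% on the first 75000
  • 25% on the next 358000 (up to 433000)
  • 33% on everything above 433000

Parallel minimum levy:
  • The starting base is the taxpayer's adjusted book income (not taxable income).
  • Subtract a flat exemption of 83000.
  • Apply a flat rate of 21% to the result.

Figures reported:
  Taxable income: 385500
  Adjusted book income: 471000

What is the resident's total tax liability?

88125

Standard income tax:
  75000 × 14% = 10500
  310500 × 25% = 77625
  → 88125

Parallel minimum levy:
  Base (adjusted book income): 471000
  Less exemption 83000 → base 388000
  388000 × 21% = 81480

88125 > 81480, so the standard income tax governs.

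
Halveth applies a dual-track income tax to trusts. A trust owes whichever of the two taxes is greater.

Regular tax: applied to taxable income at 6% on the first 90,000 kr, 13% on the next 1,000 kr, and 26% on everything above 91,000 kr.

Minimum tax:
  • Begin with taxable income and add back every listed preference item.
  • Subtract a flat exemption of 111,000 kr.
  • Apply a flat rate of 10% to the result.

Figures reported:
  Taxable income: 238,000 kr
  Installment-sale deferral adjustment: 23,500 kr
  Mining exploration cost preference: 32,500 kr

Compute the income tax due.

Minimum tax:
  Adjusted income: 238,000 kr + 23,500 kr + 32,500 kr = 294,000 kr
  Less exemption 111,000 kr → base 183,000 kr
  183,000 kr × 10% = 18,300 kr

Regular tax:
  90,000 kr × 6% = 5,400 kr
  1,000 kr × 13% = 130 kr
  147,000 kr × 26% = 38,220 kr
  → 43,750 kr

43,750 kr > 18,300 kr, so the regular tax governs.

43,750 kr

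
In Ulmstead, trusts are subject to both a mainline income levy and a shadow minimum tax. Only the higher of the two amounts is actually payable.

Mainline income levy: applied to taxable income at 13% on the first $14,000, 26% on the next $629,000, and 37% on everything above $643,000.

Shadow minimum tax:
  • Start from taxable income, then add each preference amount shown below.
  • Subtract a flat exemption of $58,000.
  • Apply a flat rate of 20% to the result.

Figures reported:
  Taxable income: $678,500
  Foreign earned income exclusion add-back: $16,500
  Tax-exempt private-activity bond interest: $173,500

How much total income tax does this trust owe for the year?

$178,495

Mainline income levy:
  $14,000 × 13% = $1,820
  $629,000 × 26% = $163,540
  $35,500 × 37% = $13,135
  → $178,495

Shadow minimum tax:
  Adjusted income: $678,500 + $16,500 + $173,500 = $868,500
  Less exemption $58,000 → base $810,500
  $810,500 × 20% = $162,100

$178,495 > $162,100, so the mainline income levy governs.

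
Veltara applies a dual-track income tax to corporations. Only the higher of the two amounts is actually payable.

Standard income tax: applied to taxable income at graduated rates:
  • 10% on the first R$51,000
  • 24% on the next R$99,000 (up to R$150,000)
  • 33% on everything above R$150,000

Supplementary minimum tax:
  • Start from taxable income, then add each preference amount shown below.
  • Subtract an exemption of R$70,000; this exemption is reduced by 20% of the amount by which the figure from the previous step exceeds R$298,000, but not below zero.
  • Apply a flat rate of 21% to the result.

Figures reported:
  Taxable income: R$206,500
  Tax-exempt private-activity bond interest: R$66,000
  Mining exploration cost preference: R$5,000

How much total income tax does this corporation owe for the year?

R$47,505

Supplementary minimum tax:
  Adjusted income: R$206,500 + R$66,000 + R$5,000 = R$277,500
  Exemption: R$277,500 ≤ R$298,000, so full R$70,000 applies
  Base: R$277,500 − R$70,000 = R$207,500
  R$207,500 × 21% = R$43,575

Standard income tax:
  R$51,000 × 10% = R$5,100
  R$99,000 × 24% = R$23,760
  R$56,500 × 33% = R$18,645
  → R$47,505

R$47,505 > R$43,575, so the standard income tax governs.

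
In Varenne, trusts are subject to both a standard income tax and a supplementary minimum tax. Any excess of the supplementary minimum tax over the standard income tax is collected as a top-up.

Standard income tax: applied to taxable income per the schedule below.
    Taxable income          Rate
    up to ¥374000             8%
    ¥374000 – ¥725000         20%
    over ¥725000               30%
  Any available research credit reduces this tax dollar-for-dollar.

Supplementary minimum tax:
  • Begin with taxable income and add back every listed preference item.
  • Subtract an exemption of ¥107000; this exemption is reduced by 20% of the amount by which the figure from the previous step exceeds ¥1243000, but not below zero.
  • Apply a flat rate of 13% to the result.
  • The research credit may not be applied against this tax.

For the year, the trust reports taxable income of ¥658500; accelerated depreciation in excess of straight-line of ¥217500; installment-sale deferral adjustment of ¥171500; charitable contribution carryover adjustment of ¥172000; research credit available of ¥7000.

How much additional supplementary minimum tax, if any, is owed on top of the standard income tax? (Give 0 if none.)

¥64805

Standard income tax:
  ¥374000 × 8% = ¥29920
  ¥284500 × 20% = ¥56900
  → ¥86820
  Less research credit ¥7000 → ¥79820

Supplementary minimum tax:
  Adjusted income: ¥658500 + ¥217500 + ¥171500 + ¥172000 = ¥1219500
  Exemption: ¥1219500 ≤ ¥1243000, so full ¥107000 applies
  Base: ¥1219500 − ¥107000 = ¥1112500
  ¥1112500 × 13% = ¥144625

Excess of supplementary minimum tax over standard income tax: ¥144625 − ¥79820 = ¥64805.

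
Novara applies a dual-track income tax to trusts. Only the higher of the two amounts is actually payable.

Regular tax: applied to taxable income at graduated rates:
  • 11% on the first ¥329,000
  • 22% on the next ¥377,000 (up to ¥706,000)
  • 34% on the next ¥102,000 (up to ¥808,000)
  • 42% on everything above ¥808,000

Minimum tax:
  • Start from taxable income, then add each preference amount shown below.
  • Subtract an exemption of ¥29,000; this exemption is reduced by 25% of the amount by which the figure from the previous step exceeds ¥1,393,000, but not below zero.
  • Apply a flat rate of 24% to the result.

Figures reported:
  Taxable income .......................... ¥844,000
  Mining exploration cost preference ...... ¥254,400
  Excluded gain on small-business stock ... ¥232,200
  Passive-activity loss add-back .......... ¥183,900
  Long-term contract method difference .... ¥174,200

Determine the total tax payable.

Minimum tax:
  Adjusted income: ¥844,000 + ¥254,400 + ¥232,200 + ¥183,900 + ¥174,200 = ¥1,688,700
  Exemption: 25% × (¥1,688,700 − ¥1,393,000) = ¥73,925 ≥ ¥29,000, so the exemption is fully phased out
  Base: ¥1,688,700 − ¥0 = ¥1,688,700
  ¥1,688,700 × 24% = ¥405,288

Regular tax:
  ¥329,000 × 11% = ¥36,190
  ¥377,000 × 22% = ¥82,940
  ¥102,000 × 34% = ¥34,680
  ¥36,000 × 42% = ¥15,120
  → ¥168,930

¥405,288 > ¥168,930, so the minimum tax is the binding amount.

¥405,288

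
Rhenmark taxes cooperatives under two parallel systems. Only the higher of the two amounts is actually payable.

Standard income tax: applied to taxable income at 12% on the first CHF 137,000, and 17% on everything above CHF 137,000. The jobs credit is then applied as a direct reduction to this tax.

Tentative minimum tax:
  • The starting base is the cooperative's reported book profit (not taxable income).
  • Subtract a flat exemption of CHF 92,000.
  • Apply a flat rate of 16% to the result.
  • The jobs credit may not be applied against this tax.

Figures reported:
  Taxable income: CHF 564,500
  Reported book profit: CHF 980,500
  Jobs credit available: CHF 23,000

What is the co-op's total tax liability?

Standard income tax:
  CHF 137,000 × 12% = CHF 16,440
  CHF 427,500 × 17% = CHF 72,675
  → CHF 89,115
  Less jobs credit CHF 23,000 → CHF 66,115

Tentative minimum tax:
  Base (reported book profit): CHF 980,500
  Less exemption CHF 92,000 → base CHF 888,500
  CHF 888,500 × 16% = CHF 142,160

CHF 142,160 > CHF 66,115, so the tentative minimum tax is the binding amount.

CHF 142,160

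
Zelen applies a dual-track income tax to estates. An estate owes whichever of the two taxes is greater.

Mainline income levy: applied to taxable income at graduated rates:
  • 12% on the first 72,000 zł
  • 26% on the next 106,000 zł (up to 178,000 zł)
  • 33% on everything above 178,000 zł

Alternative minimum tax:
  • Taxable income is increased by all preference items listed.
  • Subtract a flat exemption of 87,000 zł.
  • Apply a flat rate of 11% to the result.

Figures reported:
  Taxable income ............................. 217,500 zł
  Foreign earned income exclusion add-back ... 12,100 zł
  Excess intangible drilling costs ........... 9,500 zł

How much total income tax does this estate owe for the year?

Mainline income levy:
  72,000 zł × 12% = 8,640 zł
  106,000 zł × 26% = 27,560 zł
  39,500 zł × 33% = 13,035 zł
  → 49,235 zł

Alternative minimum tax:
  Adjusted income: 217,500 zł + 12,100 zł + 9,500 zł = 239,100 zł
  Less exemption 87,000 zł → base 152,100 zł
  152,100 zł × 11% = 16,731 zł

49,235 zł > 16,731 zł, so the mainline income levy governs.

49,235 zł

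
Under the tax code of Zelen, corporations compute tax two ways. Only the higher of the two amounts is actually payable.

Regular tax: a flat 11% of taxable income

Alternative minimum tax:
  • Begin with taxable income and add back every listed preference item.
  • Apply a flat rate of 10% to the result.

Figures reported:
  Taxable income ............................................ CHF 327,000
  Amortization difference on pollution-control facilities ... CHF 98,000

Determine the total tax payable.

CHF 42,500

Alternative minimum tax:
  Adjusted income: CHF 327,000 + CHF 98,000 = CHF 425,000
  CHF 425,000 × 10% = CHF 42,500

Regular tax:
  CHF 327,000 × 11% = CHF 35,970

CHF 42,500 > CHF 35,970, so the alternative minimum tax is the binding amount.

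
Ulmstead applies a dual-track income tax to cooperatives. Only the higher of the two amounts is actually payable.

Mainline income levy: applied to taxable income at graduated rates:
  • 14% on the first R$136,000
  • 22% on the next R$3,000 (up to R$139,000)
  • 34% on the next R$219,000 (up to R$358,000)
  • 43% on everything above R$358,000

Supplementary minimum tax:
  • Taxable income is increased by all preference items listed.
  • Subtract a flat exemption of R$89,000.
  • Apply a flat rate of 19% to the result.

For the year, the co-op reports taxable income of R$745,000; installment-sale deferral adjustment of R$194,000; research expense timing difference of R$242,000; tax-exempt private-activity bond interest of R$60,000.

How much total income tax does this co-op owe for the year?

Supplementary minimum tax:
  Adjusted income: R$745,000 + R$194,000 + R$242,000 + R$60,000 = R$1,241,000
  Less exemption R$89,000 → base R$1,152,000
  R$1,152,000 × 19% = R$218,880

Mainline income levy:
  R$136,000 × 14% = R$19,040
  R$3,000 × 22% = R$660
  R$219,000 × 34% = R$74,460
  R$387,000 × 43% = R$166,410
  → R$260,570

R$260,570 > R$218,880, so the mainline income levy governs.

R$260,570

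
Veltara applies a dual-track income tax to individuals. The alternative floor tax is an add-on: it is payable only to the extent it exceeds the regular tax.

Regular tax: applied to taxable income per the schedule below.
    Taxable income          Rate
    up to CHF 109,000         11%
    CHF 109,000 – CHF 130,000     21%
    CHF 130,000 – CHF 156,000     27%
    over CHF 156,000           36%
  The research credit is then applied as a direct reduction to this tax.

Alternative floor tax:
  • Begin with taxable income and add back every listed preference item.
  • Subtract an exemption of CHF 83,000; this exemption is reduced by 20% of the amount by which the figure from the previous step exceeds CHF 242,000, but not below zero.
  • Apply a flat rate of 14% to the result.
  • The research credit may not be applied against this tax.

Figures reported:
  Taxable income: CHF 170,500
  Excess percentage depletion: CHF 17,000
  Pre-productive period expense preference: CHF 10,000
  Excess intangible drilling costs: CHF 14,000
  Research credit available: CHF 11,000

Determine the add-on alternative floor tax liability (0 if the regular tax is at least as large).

Alternative floor tax:
  Adjusted income: CHF 170,500 + CHF 17,000 + CHF 10,000 + CHF 14,000 = CHF 211,500
  Exemption: CHF 211,500 ≤ CHF 242,000, so full CHF 83,000 applies
  Base: CHF 211,500 − CHF 83,000 = CHF 128,500
  CHF 128,500 × 14% = CHF 17,990

Regular tax:
  CHF 109,000 × 11% = CHF 11,990
  CHF 21,000 × 21% = CHF 4,410
  CHF 26,000 × 27% = CHF 7,020
  CHF 14,500 × 36% = CHF 5,220
  → CHF 28,640
  Less research credit CHF 11,000 → CHF 17,640

Excess of alternative floor tax over regular tax: CHF 17,990 − CHF 17,640 = CHF 350.

CHF 350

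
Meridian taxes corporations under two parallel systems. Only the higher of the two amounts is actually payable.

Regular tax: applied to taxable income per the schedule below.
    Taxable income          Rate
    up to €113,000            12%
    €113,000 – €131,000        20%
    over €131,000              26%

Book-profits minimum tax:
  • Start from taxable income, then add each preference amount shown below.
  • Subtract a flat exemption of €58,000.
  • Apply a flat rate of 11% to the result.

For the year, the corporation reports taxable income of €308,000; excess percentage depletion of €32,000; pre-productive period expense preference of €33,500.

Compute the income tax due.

€63,180

Regular tax:
  €113,000 × 12% = €13,560
  €18,000 × 20% = €3,600
  €177,000 × 26% = €46,020
  → €63,180

Book-profits minimum tax:
  Adjusted income: €308,000 + €32,000 + €33,500 = €373,500
  Less exemption €58,000 → base €315,500
  €315,500 × 11% = €34,705

€63,180 > €34,705, so the regular tax governs.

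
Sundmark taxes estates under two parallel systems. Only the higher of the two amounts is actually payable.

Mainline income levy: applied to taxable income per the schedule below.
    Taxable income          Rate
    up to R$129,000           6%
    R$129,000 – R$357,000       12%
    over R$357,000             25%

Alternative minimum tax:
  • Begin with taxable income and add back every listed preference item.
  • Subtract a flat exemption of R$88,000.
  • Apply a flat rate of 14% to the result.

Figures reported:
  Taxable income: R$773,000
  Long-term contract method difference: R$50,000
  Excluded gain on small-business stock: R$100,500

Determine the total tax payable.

R$139,100

Mainline income levy:
  R$129,000 × 6% = R$7,740
  R$228,000 × 12% = R$27,360
  R$416,000 × 25% = R$104,000
  → R$139,100

Alternative minimum tax:
  Adjusted income: R$773,000 + R$50,000 + R$100,500 = R$923,500
  Less exemption R$88,000 → base R$835,500
  R$835,500 × 14% = R$116,970

R$139,100 > R$116,970, so the mainline income levy governs.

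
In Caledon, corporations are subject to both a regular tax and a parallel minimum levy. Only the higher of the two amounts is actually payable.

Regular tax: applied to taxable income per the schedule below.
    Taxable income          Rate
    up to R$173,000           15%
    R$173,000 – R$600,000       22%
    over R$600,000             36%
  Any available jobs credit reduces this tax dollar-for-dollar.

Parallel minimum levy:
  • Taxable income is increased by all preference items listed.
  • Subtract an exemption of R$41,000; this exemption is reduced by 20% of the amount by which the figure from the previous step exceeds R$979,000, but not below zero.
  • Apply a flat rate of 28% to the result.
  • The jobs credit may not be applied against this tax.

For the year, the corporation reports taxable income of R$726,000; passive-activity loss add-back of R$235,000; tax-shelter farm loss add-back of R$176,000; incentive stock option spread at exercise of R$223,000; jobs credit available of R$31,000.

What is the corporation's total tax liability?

R$380,800

Regular tax:
  R$173,000 × 15% = R$25,950
  R$427,000 × 22% = R$93,940
  R$126,000 × 36% = R$45,360
  → R$165,250
  Less jobs credit R$31,000 → R$134,250

Parallel minimum levy:
  Adjusted income: R$726,000 + R$235,000 + R$176,000 + R$223,000 = R$1,360,000
  Exemption: 20% × (R$1,360,000 − R$979,000) = R$76,200 ≥ R$41,000, so the exemption is fully phased out
  Base: R$1,360,000 − R$0 = R$1,360,000
  R$1,360,000 × 28% = R$380,800

R$380,800 > R$134,250, so the parallel minimum levy is the binding amount.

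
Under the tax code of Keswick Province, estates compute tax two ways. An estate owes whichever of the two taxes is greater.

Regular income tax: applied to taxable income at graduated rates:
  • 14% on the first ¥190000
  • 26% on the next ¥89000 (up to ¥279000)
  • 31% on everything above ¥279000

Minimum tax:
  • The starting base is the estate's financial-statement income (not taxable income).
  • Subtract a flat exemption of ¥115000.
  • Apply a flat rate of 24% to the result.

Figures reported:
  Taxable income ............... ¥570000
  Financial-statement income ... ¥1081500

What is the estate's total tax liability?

¥231960

Regular income tax:
  ¥190000 × 14% = ¥26600
  ¥89000 × 26% = ¥23140
  ¥291000 × 31% = ¥90210
  → ¥139950

Minimum tax:
  Base (financial-statement income): ¥1081500
  Less exemption ¥115000 → base ¥966500
  ¥966500 × 24% = ¥231960

¥231960 > ¥139950, so the minimum tax is the binding amount.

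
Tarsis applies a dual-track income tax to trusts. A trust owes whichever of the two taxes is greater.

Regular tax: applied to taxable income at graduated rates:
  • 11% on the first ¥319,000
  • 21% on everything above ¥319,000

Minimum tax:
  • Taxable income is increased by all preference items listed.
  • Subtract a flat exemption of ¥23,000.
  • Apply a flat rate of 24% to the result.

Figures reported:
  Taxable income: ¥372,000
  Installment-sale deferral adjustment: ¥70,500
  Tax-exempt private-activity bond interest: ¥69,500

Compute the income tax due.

¥117,360

Regular tax:
  ¥319,000 × 11% = ¥35,090
  ¥53,000 × 21% = ¥11,130
  → ¥46,220

Minimum tax:
  Adjusted income: ¥372,000 + ¥70,500 + ¥69,500 = ¥512,000
  Less exemption ¥23,000 → base ¥489,000
  ¥489,000 × 24% = ¥117,360

¥117,360 > ¥46,220, so the minimum tax is the binding amount.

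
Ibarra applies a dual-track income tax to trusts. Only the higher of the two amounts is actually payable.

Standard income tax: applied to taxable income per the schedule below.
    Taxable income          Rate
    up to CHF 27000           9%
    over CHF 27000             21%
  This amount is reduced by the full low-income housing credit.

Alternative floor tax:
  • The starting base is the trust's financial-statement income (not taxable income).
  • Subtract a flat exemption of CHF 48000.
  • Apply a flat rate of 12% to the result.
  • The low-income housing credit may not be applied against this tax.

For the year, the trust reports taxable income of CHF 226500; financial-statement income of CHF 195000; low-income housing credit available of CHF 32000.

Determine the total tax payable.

CHF 17640

Alternative floor tax:
  Base (financial-statement income): CHF 195000
  Less exemption CHF 48000 → base CHF 147000
  CHF 147000 × 12% = CHF 17640

Standard income tax:
  CHF 27000 × 9% = CHF 2430
  CHF 199500 × 21% = CHF 41895
  → CHF 44325
  Less low-income housing credit CHF 32000 → CHF 12325

CHF 17640 > CHF 12325, so the alternative floor tax is the binding amount.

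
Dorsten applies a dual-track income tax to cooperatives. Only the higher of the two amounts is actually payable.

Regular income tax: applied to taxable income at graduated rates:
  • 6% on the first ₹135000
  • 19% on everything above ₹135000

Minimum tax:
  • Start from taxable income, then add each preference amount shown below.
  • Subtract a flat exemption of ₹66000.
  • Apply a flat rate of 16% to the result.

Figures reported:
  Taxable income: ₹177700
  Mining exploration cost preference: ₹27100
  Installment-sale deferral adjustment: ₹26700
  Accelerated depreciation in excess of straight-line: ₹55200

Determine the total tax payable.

Regular income tax:
  ₹135000 × 6% = ₹8100
  ₹42700 × 19% = ₹8113
  → ₹16213

Minimum tax:
  Adjusted income: ₹177700 + ₹27100 + ₹26700 + ₹55200 = ₹286700
  Less exemption ₹66000 → base ₹220700
  ₹220700 × 16% = ₹35312

₹35312 > ₹16213, so the minimum tax is the binding amount.

₹35312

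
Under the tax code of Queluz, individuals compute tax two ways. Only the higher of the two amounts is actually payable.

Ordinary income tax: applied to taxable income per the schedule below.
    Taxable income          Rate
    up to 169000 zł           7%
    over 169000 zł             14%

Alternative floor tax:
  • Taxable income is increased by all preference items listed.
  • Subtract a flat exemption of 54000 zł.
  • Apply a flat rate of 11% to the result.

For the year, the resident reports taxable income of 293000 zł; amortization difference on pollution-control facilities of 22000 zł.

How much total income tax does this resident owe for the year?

Ordinary income tax:
  169000 zł × 7% = 11830 zł
  124000 zł × 14% = 17360 zł
  → 29190 zł

Alternative floor tax:
  Adjusted income: 293000 zł + 22000 zł = 315000 zł
  Less exemption 54000 zł → base 261000 zł
  261000 zł × 11% = 28710 zł

29190 zł > 28710 zł, so the ordinary income tax governs.

29190 zł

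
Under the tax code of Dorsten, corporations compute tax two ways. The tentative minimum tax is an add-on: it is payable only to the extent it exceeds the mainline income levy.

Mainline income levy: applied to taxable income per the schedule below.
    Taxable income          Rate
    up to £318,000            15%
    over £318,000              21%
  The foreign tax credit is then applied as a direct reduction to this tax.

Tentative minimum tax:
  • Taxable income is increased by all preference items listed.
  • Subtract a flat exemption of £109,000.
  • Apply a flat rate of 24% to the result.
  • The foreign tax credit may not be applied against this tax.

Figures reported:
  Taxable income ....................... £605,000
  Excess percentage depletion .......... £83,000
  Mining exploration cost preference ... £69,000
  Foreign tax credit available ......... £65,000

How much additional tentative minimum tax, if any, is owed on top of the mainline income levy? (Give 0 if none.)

Mainline income levy:
  £318,000 × 15% = £47,700
  £287,000 × 21% = £60,270
  → £107,970
  Less foreign tax credit £65,000 → £42,970

Tentative minimum tax:
  Adjusted income: £605,000 + £83,000 + £69,000 = £757,000
  Less exemption £109,000 → base £648,000
  £648,000 × 24% = £155,520

Excess of tentative minimum tax over mainline income levy: £155,520 − £42,970 = £112,550.

£112,550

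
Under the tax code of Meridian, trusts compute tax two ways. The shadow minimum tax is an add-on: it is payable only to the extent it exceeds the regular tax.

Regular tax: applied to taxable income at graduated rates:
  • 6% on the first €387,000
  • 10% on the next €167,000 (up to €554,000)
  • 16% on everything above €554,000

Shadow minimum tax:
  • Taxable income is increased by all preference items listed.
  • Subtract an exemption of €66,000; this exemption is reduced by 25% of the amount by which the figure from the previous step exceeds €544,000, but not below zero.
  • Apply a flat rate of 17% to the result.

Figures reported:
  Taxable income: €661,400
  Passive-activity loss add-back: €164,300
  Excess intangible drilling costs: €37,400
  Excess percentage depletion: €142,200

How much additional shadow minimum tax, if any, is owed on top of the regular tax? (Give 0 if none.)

Regular tax:
  €387,000 × 6% = €23,220
  €167,000 × 10% = €16,700
  €107,400 × 16% = €17,184
  → €57,104

Shadow minimum tax:
  Adjusted income: €661,400 + €164,300 + €37,400 + €142,200 = €1,005,300
  Exemption: 25% × (€1,005,300 − €544,000) = €115,325 ≥ €66,000, so the exemption is fully phased out
  Base: €1,005,300 − €0 = €1,005,300
  €1,005,300 × 17% = €170,901

Excess of shadow minimum tax over regular tax: €170,901 − €57,104 = €113,797.

€113,797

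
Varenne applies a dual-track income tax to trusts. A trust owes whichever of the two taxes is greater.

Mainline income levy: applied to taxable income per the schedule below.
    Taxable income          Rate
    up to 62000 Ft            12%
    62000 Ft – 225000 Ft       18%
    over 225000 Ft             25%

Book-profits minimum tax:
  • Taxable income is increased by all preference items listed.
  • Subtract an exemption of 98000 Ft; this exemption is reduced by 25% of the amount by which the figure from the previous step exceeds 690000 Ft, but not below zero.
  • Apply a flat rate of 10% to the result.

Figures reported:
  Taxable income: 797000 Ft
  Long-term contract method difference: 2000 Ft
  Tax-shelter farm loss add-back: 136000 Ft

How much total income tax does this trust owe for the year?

Mainline income levy:
  62000 Ft × 12% = 7440 Ft
  163000 Ft × 18% = 29340 Ft
  572000 Ft × 25% = 143000 Ft
  → 179780 Ft

Book-profits minimum tax:
  Adjusted income: 797000 Ft + 2000 Ft + 136000 Ft = 935000 Ft
  Exemption: 98000 Ft − 25% × (935000 Ft − 690000 Ft) = 98000 Ft − 61250 Ft = 36750 Ft
  Base: 935000 Ft − 36750 Ft = 898250 Ft
  898250 Ft × 10% = 89825 Ft

179780 Ft > 89825 Ft, so the mainline income levy governs.

179780 Ft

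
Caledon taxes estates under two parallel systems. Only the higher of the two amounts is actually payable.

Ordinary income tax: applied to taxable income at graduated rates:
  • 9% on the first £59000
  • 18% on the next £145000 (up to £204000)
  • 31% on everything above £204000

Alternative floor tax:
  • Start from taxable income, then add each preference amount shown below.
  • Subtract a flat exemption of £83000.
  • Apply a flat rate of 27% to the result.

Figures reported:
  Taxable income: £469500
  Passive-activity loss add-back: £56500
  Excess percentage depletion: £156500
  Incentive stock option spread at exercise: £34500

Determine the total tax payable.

Alternative floor tax:
  Adjusted income: £469500 + £56500 + £156500 + £34500 = £717000
  Less exemption £83000 → base £634000
  £634000 × 27% = £171180

Ordinary income tax:
  £59000 × 9% = £5310
  £145000 × 18% = £26100
  £265500 × 31% = £82305
  → £113715

£171180 > £113715, so the alternative floor tax is the binding amount.

£171180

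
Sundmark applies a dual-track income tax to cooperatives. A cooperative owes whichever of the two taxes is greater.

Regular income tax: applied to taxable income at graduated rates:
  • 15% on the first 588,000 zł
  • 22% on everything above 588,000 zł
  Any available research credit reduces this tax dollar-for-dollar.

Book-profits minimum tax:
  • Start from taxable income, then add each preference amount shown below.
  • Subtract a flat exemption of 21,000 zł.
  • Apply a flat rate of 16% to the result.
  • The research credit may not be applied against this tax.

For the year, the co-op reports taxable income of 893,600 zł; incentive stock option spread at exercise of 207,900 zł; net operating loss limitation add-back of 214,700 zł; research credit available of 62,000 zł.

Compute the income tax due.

Regular income tax:
  588,000 zł × 15% = 88,200 zł
  305,600 zł × 22% = 67,232 zł
  → 155,432 zł
  Less research credit 62,000 zł → 93,432 zł

Book-profits minimum tax:
  Adjusted income: 893,600 zł + 207,900 zł + 214,700 zł = 1,316,200 zł
  Less exemption 21,000 zł → base 1,295,200 zł
  1,295,200 zł × 16% = 207,232 zł

207,232 zł > 93,432 zł, so the book-profits minimum tax is the binding amount.

207,232 zł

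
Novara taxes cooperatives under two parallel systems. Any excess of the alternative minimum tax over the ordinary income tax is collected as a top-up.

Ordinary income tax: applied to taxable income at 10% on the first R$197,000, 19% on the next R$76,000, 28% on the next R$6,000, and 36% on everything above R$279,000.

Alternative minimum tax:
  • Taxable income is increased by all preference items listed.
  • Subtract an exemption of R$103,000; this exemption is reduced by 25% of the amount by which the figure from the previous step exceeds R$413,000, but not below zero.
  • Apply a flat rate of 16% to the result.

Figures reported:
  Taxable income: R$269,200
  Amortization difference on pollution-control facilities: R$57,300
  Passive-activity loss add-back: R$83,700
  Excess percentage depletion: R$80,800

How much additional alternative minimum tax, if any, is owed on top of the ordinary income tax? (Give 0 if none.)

R$31,782

Alternative minimum tax:
  Adjusted income: R$269,200 + R$57,300 + R$83,700 + R$80,800 = R$491,000
  Exemption: R$103,000 − 25% × (R$491,000 − R$413,000) = R$103,000 − R$19,500 = R$83,500
  Base: R$491,000 − R$83,500 = R$407,500
  R$407,500 × 16% = R$65,200

Ordinary income tax:
  R$197,000 × 10% = R$19,700
  R$72,200 × 19% = R$13,718
  → R$33,418

Excess of alternative minimum tax over ordinary income tax: R$65,200 − R$33,418 = R$31,782.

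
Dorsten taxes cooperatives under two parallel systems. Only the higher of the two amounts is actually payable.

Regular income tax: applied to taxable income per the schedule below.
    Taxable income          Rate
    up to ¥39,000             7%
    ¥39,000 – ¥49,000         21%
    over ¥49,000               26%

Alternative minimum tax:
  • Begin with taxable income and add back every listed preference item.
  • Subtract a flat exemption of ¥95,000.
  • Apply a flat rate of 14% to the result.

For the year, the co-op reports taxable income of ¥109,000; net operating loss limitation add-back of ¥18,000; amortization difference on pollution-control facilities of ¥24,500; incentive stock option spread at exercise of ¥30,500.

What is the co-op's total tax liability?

¥20,430

Alternative minimum tax:
  Adjusted income: ¥109,000 + ¥18,000 + ¥24,500 + ¥30,500 = ¥182,000
  Less exemption ¥95,000 → base ¥87,000
  ¥87,000 × 14% = ¥12,180

Regular income tax:
  ¥39,000 × 7% = ¥2,730
  ¥10,000 × 21% = ¥2,100
  ¥60,000 × 26% = ¥15,600
  → ¥20,430

¥20,430 > ¥12,180, so the regular income tax governs.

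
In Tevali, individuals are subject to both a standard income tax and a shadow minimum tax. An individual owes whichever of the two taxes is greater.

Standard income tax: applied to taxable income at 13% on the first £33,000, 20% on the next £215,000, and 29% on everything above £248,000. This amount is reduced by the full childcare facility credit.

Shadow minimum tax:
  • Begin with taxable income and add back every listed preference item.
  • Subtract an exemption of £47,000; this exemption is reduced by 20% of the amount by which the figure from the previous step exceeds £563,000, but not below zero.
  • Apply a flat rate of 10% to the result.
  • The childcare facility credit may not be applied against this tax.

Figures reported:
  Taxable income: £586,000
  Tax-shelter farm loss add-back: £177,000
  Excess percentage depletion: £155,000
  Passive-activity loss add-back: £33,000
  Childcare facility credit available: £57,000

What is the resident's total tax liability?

Shadow minimum tax:
  Adjusted income: £586,000 + £177,000 + £155,000 + £33,000 = £951,000
  Exemption: 20% × (£951,000 − £563,000) = £77,600 ≥ £47,000, so the exemption is fully phased out
  Base: £951,000 − £0 = £951,000
  £951,000 × 10% = £95,100

Standard income tax:
  £33,000 × 13% = £4,290
  £215,000 × 20% = £43,000
  £338,000 × 29% = £98,020
  → £145,310
  Less childcare facility credit £57,000 → £88,310

£95,100 > £88,310, so the shadow minimum tax is the binding amount.

£95,100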